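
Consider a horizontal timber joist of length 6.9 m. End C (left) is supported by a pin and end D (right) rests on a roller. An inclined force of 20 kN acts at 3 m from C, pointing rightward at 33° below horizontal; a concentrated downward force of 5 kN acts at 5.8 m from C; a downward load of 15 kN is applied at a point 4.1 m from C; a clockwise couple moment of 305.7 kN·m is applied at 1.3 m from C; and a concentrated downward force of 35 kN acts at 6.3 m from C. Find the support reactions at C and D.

C_x = -16.77 kN, C_y = -28.22 kN, D_y = 94.11 kN

Taking moments about C: D_y·6.9 − 20·sin33°·3 − 5·5.8 − 15·4.1 − 305.7 − 35·6.3 = 0 → D_y = 649.378/6.9 = 94.1128 ≈ 94.11 kN.
ΣF_y = 0: C_y + 94.1128 − 20·sin33° − 5 − 15 − 35 = 0 → C_y = -28.22 kN.
ΣF_x = 0: C_x + 20·cos33° = 0 → C_x = -16.77 kN.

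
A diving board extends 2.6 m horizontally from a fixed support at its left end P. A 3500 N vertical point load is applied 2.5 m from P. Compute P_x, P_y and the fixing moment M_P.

P_x = 0, P_y = 3500 N, M_P = 8750 N·m

ΣF_x = 0: P_x = 0.
ΣF_y = 0: P_y − 3500 = 0 → P_y = 3500 N.
ΣM about P: M_P − 3500·2.5 = 0 → M_P = 8750 N·m.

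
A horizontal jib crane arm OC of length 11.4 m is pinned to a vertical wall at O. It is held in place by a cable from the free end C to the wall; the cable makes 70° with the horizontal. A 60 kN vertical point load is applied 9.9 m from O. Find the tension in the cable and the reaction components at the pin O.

ΣM about O: T·sin70°·11.4 − 60·9.9 = 0 → T = 594/(11.4·0.939693) = 55.4492 ≈ 55.45 kN.
ΣF_x = 0: O_x − T·cos70° = 0 → O_x = 55.4492 × 0.34202 = 18.96 kN.
ΣF_y = 0: O_y + T·sin70° − 60 = 0 → O_y = 60 − 55.4492 × 0.939693 = 7.895 kN.

T = 55.45 kN, O_x = 18.96 kN, O_y = 7.895 kN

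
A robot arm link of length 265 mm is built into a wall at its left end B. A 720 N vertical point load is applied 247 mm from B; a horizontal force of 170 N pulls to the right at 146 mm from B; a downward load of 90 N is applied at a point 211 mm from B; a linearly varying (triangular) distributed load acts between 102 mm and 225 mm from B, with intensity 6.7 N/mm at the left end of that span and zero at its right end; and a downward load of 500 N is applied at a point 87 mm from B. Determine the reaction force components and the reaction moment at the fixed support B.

Resultant of the triangular load: ½ × 6.7 × 123 = 412.05 N, acting at 143 mm from B (one-third of the span from the peak).
ΣF_x = 0: B_x + 170 = 0 → B_x = -170.0 N.
ΣF_y = 0: B_y − 720 − 90 − ½·6.7·123 − 500 = 0 → B_y = 1722 N.
ΣM about B: M_B − 720·247 − 90·211 − (½·6.7·123)·143 − 500·87 = 0 → M_B = 299300 N·mm.

B_x = -170.0 N, B_y = 1722 N, M_B = 299300 N·mm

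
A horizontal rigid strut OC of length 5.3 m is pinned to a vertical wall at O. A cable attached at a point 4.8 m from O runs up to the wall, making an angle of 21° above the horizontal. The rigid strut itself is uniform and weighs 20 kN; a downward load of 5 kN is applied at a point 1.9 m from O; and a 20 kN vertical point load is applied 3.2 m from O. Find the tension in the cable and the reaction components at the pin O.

T = 73.54 kN, O_x = 68.65 kN, O_y = 18.65 kN

ΣM about O: T·sin21°·4.8 − 20·2.65 − 5·1.9 − 20·3.2 = 0 → T = 126.5/(4.8·0.358368) = 73.5394 ≈ 73.54 kN.
ΣF_x = 0: O_x − T·cos21° = 0 → O_x = 73.5394 × 0.93358 = 68.65 kN.
ΣF_y = 0: O_y + T·sin21° − 20 − 5 − 20 = 0 → O_y = 45 − 73.5394 × 0.358368 = 18.65 kN.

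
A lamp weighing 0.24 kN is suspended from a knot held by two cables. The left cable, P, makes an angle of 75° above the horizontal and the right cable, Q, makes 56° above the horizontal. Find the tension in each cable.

T_P = 0.1778 kN, T_Q = 0.08231 kN

ΣF_x = 0: −T_P·cos75° + T_Q·cos56° = 0 → T_Q = 0.462844·T_P.
ΣF_y = 0: T_P·sin75° + T_Q·sin56° = 0.24.
Substitute: T_P·(0.965926 + 0.462844·0.829038) = 0.24 → T_P = 0.177825 ≈ 0.1778 kN.
Then T_Q = 0.462844 × 0.177825 = 0.08231 kN.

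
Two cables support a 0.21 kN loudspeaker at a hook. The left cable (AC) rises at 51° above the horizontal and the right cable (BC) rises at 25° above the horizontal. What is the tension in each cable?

T_AC = 0.1962 kN, T_BC = 0.1362 kN

ΣF_x = 0: −T_AC·cos51° + T_BC·cos25° = 0 → T_BC = 0.694378·T_AC.
ΣF_y = 0: T_AC·sin51° + T_BC·sin25° = 0.21.
Substitute: T_AC·(0.777146 + 0.694378·0.422618) = 0.21 → T_AC = 0.196151 ≈ 0.1962 kN.
Then T_BC = 0.694378 × 0.196151 = 0.1362 kN.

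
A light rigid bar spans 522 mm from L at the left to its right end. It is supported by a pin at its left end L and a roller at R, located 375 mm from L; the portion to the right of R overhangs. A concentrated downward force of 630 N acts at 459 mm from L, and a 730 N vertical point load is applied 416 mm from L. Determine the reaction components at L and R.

L_x = 0, L_y = -220.9 N, R_y = 1581 N

Taking moments about L: R_y·375 − 630·459 − 730·416 = 0 → R_y = 592850/375 = 1580.93 ≈ 1581 N.
ΣF_y = 0: L_y + 1580.93 − 630 − 730 = 0 → L_y = -220.9 N.
ΣF_x = 0: no horizontal applied forces, so L_x = 0.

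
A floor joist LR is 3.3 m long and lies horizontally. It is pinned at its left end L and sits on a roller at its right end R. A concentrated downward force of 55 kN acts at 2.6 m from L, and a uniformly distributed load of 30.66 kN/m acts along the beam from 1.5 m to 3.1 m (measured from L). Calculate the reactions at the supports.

L_x = 0, L_y = 26.53 kN, R_y = 77.52 kN

Resultant of the distributed load: 30.66 × 1.6 = 49.056 kN at 2.3 m from L.
ΣM about L: R_y·3.3 − 55·2.6 − (30.66·1.6)·2.3 = 0 → R_y = 255.8288/3.3 = 77.5239 ≈ 77.52 kN.
ΣF_y = 0: L_y + 77.5239 − 55 − 30.66·1.6 = 0 → L_y = 26.53 kN.
ΣF_x = 0: no horizontal applied forces, so L_x = 0.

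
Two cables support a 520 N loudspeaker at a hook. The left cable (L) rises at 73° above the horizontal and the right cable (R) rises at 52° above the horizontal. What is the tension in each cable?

T_L = 390.8 N, T_R = 185.6 N

ΣF_x = 0: −T_L·cos73° + T_R·cos52° = 0 → T_R = 0.47489·T_L.
ΣF_y = 0: T_L·sin73° + T_R·sin52° = 520.
Substitute: T_L·(0.956305 + 0.47489·0.788011) = 520 → T_L = 390.824 ≈ 390.8 N.
Then T_R = 0.47489 × 390.824 = 185.6 N.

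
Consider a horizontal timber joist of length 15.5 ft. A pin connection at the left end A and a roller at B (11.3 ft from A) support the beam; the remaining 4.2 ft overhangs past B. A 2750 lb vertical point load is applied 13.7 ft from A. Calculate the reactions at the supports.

Moments about A: B_y·11.3 − 2750·13.7 = 0 → B_y = 37675/11.3 = 3334.07 ≈ 3334 lb.
ΣF_y = 0: A_y + 3334.07 − 2750 = 0 → A_y = -584.1 lb.
ΣF_x = 0: no horizontal applied forces, so A_x = 0.

A_x = 0, A_y = -584.1 lb, B_y = 3334 lb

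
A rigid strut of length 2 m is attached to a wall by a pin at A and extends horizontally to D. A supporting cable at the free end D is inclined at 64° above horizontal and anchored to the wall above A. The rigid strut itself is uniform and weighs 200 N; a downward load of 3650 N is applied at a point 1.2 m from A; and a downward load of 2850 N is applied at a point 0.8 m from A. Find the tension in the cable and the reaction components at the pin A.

ΣM about A: T·sin64°·2 − 200·1 − 3650·1.2 − 2850·0.8 = 0 → T = 6860/(2·0.898794) = 3816.22 ≈ 3816 N.
ΣF_x = 0: A_x − T·cos64° = 0 → A_x = 3816.22 × 0.438371 = 1673 N.
ΣF_y = 0: A_y + T·sin64° − 200 − 3650 − 2850 = 0 → A_y = 6700 − 3816.22 × 0.898794 = 3270 N.

T = 3816 N, A_x = 1673 N, A_y = 3270 N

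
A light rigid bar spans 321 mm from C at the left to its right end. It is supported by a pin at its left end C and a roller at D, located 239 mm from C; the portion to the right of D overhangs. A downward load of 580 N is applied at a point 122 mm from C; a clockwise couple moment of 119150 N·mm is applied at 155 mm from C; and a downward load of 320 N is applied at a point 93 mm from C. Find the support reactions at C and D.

ΣM about C: D_y·239 − 580·122 − 119150 − 320·93 = 0 → D_y = 219670/239 = 919.121 ≈ 919.1 N.
ΣF_y = 0: C_y + 919.121 − 580 − 320 = 0 → C_y = -19.12 N.
ΣF_x = 0: no horizontal applied forces, so C_x = 0.

C_x = 0, C_y = -19.12 N, D_y = 919.1 N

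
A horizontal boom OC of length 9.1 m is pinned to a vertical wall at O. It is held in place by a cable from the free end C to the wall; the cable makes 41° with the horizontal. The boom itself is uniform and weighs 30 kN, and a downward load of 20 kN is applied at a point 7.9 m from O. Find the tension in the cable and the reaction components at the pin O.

ΣM about O: T·sin41°·9.1 − 30·4.55 − 20·7.9 = 0 → T = 294.5/(9.1·0.656059) = 49.3289 ≈ 49.33 kN.
ΣF_x = 0: O_x − T·cos41° = 0 → O_x = 49.3289 × 0.75471 = 37.23 kN.
ΣF_y = 0: O_y + T·sin41° − 30 − 20 = 0 → O_y = 50 − 49.3289 × 0.656059 = 17.64 kN.

T = 49.33 kN, O_x = 37.23 kN, O_y = 17.64 kN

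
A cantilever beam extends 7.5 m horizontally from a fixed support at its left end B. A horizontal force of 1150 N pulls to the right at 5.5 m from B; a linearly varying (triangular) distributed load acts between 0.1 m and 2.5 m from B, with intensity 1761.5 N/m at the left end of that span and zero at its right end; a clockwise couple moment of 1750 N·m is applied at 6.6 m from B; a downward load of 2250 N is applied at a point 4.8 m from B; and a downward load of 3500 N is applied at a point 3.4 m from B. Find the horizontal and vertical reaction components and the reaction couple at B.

B_x = -1150 N, B_y = 7864 N, M_B = 26350 N·m

Resultant of the triangular load: ½ × 1761.5 × 2.4 = 2113.8 N, acting at 0.9 m from B (one-third of the span from the peak).
ΣF_x = 0: B_x + 1150 = 0 → B_x = -1150 N.
ΣF_y = 0: B_y − ½·1761.5·2.4 − 2250 − 3500 = 0 → B_y = 7864 N.
ΣM about B: M_B − (½·1761.5·2.4)·0.9 − 1750 − 2250·4.8 − 3500·3.4 = 0 → M_B = 26350 N·m.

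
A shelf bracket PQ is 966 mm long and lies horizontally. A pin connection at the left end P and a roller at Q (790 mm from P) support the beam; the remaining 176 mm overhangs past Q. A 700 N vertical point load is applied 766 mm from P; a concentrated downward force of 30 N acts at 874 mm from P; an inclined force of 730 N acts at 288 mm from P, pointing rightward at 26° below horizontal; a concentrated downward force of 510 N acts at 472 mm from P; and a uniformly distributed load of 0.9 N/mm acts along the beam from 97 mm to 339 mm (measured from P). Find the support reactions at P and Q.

Resultant of the distributed load: 0.9 × 242 = 217.8 N at 218 mm from P.
Moments about P: Q_y·790 − 700·766 − 30·874 − 730·sin26°·288 − 510·472 − (0.9·242)·218 = 0 → Q_y = 942784/790 = 1193.4 ≈ 1193 N.
ΣF_y = 0: P_y + 1193.4 − 700 − 30 − 730·sin26° − 510 − 0.9·242 = 0 → P_y = 584.4 N.
ΣF_x = 0: P_x + 730·cos26° = 0 → P_x = -656.1 N.

P_x = -656.1 N, P_y = 584.4 N, Q_y = 1193 N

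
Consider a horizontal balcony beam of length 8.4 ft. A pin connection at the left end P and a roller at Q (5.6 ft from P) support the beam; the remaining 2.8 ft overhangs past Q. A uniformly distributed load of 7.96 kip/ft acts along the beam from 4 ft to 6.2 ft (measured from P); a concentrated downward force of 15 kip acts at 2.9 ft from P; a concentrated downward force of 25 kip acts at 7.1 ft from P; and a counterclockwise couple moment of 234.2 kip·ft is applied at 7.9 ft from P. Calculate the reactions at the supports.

Resultant of the distributed load: 7.96 × 2.2 = 17.512 kip at 5.1 ft from P.
ΣM about P: Q_y·5.6 − (7.96·2.2)·5.1 − 15·2.9 − 25·7.1 + 234.2 = 0 → Q_y = 76.1112/5.6 = 13.5913 ≈ 13.59 kip.
ΣF_y = 0: P_y + 13.5913 − 7.96·2.2 − 15 − 25 = 0 → P_y = 43.92 kip.
ΣF_x = 0: no horizontal applied forces, so P_x = 0.

P_x = 0, P_y = 43.92 kip, Q_y = 13.59 kip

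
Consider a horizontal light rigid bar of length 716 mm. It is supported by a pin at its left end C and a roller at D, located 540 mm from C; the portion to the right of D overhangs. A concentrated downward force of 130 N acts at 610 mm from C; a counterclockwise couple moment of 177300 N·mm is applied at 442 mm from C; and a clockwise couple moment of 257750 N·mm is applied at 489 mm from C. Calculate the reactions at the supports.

Moments about C: D_y·540 − 130·610 + 177300 − 257750 = 0 → D_y = 159750/540 = 295.833 ≈ 295.8 N.
ΣF_y = 0: C_y + 295.833 − 130 = 0 → C_y = -165.8 N.
ΣF_x = 0: no horizontal applied forces, so C_x = 0.

C_x = 0, C_y = -165.8 N, D_y = 295.8 N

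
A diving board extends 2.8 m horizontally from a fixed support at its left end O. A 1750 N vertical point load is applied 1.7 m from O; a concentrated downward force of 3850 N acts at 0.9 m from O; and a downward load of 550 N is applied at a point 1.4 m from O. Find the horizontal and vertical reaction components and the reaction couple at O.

ΣF_x = 0: O_x = 0.
ΣF_y = 0: O_y − 1750 − 3850 − 550 = 0 → O_y = 6150 N.
ΣM about O: M_O − 1750·1.7 − 3850·0.9 − 550·1.4 = 0 → M_O = 7210 N·m.

O_x = 0, O_y = 6150 N, M_O = 7210 N·m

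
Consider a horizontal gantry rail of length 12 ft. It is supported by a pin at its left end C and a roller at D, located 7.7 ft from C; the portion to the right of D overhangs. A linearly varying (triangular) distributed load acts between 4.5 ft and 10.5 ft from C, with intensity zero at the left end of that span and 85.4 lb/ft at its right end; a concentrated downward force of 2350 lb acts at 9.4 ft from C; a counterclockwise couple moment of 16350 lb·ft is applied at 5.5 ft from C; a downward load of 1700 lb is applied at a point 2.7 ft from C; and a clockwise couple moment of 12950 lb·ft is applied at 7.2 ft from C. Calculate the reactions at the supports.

Resultant of the triangular load: ½ × 85.4 × 6 = 256.2 lb, acting at 8.5 ft from C (one-third of the span from the peak).
ΣM about C: D_y·7.7 − (½·85.4·6)·8.5 − 2350·9.4 + 16350 − 1700·2.7 − 12950 = 0 → D_y = 25457.7/7.7 = 3306.19 ≈ 3306 lb.
ΣF_y = 0: C_y + 3306.19 − ½·85.4·6 − 2350 − 1700 = 0 → C_y = 1000 lb.
ΣF_x = 0: no horizontal applied forces, so C_x = 0.

C_x = 0, C_y = 1000 lb, D_y = 3306 lb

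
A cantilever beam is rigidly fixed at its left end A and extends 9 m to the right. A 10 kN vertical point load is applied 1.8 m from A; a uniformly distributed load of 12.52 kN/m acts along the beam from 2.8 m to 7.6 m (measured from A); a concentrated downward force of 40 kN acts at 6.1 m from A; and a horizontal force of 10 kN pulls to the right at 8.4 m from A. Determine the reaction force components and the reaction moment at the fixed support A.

Resultant of the distributed load: 12.52 × 4.8 = 60.096 kN at 5.2 m from A.
ΣF_x = 0: A_x + 10 = 0 → A_x = -10.00 kN.
ΣF_y = 0: A_y − 10 − 12.52·4.8 − 40 = 0 → A_y = 110.1 kN.
ΣM about A: M_A − 10·1.8 − (12.52·4.8)·5.2 − 40·6.1 = 0 → M_A = 574.5 kN·m.

A_x = -10.00 kN, A_y = 110.1 kN, M_A = 574.5 kN·m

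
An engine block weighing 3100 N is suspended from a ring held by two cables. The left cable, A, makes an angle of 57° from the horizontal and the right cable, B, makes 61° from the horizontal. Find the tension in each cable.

T_A = 1702 N, T_B = 1912 N

ΣF_x = 0: −T_A·cos57° + T_B·cos61° = 0 → T_B = 1.12341·T_A.
ΣF_y = 0: T_A·sin57° + T_B·sin61° = 3100.
Substitute: T_A·(0.838671 + 1.12341·0.87462) = 3100 → T_A = 1702.15 ≈ 1702 N.
Then T_B = 1.12341 × 1702.15 = 1912 N.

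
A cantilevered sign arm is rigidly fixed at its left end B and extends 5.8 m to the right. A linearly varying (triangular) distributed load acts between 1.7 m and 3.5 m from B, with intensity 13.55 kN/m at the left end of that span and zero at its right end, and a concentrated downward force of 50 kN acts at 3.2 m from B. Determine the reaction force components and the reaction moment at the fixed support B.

B_x = 0, B_y = 62.20 kN, M_B = 188.0 kN·m

Resultant of the triangular load: ½ × 13.55 × 1.8 = 12.195 kN, acting at 2.3 m from B (one-third of the span from the peak).
ΣF_x = 0: B_x = 0.
ΣF_y = 0: B_y − ½·13.55·1.8 − 50 = 0 → B_y = 62.20 kN.
ΣM about B: M_B − (½·13.55·1.8)·2.3 − 50·3.2 = 0 → M_B = 188.0 kN·m.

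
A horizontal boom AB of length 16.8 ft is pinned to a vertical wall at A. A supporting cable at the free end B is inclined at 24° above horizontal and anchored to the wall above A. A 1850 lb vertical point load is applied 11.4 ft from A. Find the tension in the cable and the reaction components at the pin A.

T = 3086 lb, A_x = 2820 lb, A_y = 594.6 lb

ΣM about A: T·sin24°·16.8 − 1850·11.4 = 0 → T = 21090/(16.8·0.406737) = 3086.41 ≈ 3086 lb.
ΣF_x = 0: A_x − T·cos24° = 0 → A_x = 3086.41 × 0.913545 = 2820 lb.
ΣF_y = 0: A_y + T·sin24° − 1850 = 0 → A_y = 1850 − 3086.41 × 0.406737 = 594.6 lb.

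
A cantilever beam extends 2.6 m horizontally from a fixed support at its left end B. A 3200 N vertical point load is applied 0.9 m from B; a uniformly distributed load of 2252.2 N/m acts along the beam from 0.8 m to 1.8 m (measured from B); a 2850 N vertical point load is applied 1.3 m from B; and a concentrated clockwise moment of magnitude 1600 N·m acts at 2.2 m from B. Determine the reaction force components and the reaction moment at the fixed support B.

Resultant of the distributed load: 2252.2 × 1 = 2252.2 N at 1.3 m from B.
ΣF_x = 0: B_x = 0.
ΣF_y = 0: B_y − 3200 − 2252.2·1 − 2850 = 0 → B_y = 8302 N.
ΣM about B: M_B − 3200·0.9 − (2252.2·1)·1.3 − 2850·1.3 − 1600 = 0 → M_B = 11110 N·m.

B_x = 0, B_y = 8302 N, M_B = 11110 N·m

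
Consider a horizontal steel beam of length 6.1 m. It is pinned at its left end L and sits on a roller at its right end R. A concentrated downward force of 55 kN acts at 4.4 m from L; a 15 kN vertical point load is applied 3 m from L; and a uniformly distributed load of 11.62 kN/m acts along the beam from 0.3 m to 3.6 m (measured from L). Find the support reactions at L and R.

L_x = 0, L_y = 49.04 kN, R_y = 59.31 kN

Resultant of the distributed load: 11.62 × 3.3 = 38.346 kN at 1.95 m from L.
ΣM about L: R_y·6.1 − 55·4.4 − 15·3 − (11.62·3.3)·1.95 = 0 → R_y = 361.7747/6.1 = 59.3073 ≈ 59.31 kN.
ΣF_y = 0: L_y + 59.3073 − 55 − 15 − 11.62·3.3 = 0 → L_y = 49.04 kN.
ΣF_x = 0: no horizontal applied forces, so L_x = 0.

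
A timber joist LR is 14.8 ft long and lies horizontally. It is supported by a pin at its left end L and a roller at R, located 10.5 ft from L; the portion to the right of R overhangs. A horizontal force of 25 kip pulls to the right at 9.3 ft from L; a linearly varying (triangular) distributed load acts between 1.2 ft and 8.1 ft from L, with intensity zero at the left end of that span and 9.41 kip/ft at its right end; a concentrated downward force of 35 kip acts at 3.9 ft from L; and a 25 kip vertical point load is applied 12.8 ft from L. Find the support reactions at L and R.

Resultant of the triangular load: ½ × 9.41 × 6.9 = 32.4645 kip, acting at 5.8 ft from L (one-third of the span from the peak).
ΣM about L: R_y·10.5 − (½·9.41·6.9)·5.8 − 35·3.9 − 25·12.8 = 0 → R_y = 644.7941/10.5 = 61.409 ≈ 61.41 kip.
ΣF_y = 0: L_y + 61.409 − ½·9.41·6.9 − 35 − 25 = 0 → L_y = 31.06 kip.
ΣF_x = 0: L_x + 25 = 0 → L_x = -25.00 kip.

L_x = -25.00 kip, L_y = 31.06 kip, R_y = 61.41 kip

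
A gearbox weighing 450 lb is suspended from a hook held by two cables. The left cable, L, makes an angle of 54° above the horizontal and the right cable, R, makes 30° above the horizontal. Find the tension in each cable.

ΣF_x = 0: −T_L·cos54° + T_R·cos30° = 0 → T_R = 0.678716·T_L.
ΣF_y = 0: T_L·sin54° + T_R·sin30° = 450.
Substitute: T_L·(0.809017 + 0.678716·0.5) = 450 → T_L = 391.858 ≈ 391.9 lb.
Then T_R = 0.678716 × 391.858 = 266.0 lb.

T_L = 391.9 lb, T_R = 266.0 lb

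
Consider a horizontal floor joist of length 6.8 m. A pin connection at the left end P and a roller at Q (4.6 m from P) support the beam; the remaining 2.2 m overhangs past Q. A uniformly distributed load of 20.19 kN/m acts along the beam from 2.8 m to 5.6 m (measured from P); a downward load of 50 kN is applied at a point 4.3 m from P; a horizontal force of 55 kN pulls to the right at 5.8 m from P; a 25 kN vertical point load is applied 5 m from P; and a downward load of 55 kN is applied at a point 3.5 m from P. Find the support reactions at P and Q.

P_x = -55.00 kN, P_y = 19.15 kN, Q_y = 167.4 kN

Resultant of the distributed load: 20.19 × 2.8 = 56.532 kN at 4.2 m from P.
Taking moments about P: Q_y·4.6 − (20.19·2.8)·4.2 − 50·4.3 − 25·5 − 55·3.5 = 0 → Q_y = 769.9344/4.6 = 167.377 ≈ 167.4 kN.
ΣF_y = 0: P_y + 167.377 − 20.19·2.8 − 50 − 25 − 55 = 0 → P_y = 19.15 kN.
ΣF_x = 0: P_x + 55 = 0 → P_x = -55.00 kN.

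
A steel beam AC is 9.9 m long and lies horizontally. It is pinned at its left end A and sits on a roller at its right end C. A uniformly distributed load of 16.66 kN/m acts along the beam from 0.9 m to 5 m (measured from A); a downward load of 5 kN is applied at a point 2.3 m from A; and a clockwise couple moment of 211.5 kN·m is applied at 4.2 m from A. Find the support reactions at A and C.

Resultant of the distributed load: 16.66 × 4.1 = 68.306 kN at 2.95 m from A.
Moments about A: C_y·9.9 − (16.66·4.1)·2.95 − 5·2.3 − 211.5 = 0 → C_y = 424.5027/9.9 = 42.8791 ≈ 42.88 kN.
ΣF_y = 0: A_y + 42.8791 − 16.66·4.1 − 5 = 0 → A_y = 30.43 kN.
ΣF_x = 0: no horizontal applied forces, so A_x = 0.

A_x = 0, A_y = 30.43 kN, C_y = 42.88 kN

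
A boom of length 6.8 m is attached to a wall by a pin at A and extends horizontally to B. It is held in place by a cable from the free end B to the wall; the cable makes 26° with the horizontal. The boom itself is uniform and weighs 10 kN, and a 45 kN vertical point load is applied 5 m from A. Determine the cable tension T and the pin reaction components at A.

T = 86.89 kN, A_x = 78.09 kN, A_y = 16.91 kN

ΣM about A: T·sin26°·6.8 − 10·3.4 − 45·5 = 0 → T = 259/(6.8·0.438371) = 86.8858 ≈ 86.89 kN.
ΣF_x = 0: A_x − T·cos26° = 0 → A_x = 86.8858 × 0.898794 = 78.09 kN.
ΣF_y = 0: A_y + T·sin26° − 10 − 45 = 0 → A_y = 55 − 86.8858 × 0.438371 = 16.91 kN.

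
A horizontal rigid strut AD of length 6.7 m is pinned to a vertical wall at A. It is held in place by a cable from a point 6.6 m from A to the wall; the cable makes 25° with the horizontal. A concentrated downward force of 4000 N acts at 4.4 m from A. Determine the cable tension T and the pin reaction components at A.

T = 6310 N, A_x = 5719 N, A_y = 1333 N

ΣM about A: T·sin25°·6.6 − 4000·4.4 = 0 → T = 17600/(6.6·0.422618) = 6309.87 ≈ 6310 N.
ΣF_x = 0: A_x − T·cos25° = 0 → A_x = 6309.87 × 0.906308 = 5719 N.
ΣF_y = 0: A_y + T·sin25° − 4000 = 0 → A_y = 4000 − 6309.87 × 0.422618 = 1333 N.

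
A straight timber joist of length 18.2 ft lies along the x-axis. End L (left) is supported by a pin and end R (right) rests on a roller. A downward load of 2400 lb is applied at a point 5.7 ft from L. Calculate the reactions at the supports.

L_x = 0, L_y = 1648 lb, R_y = 751.6 lb

Moments about L: R_y·18.2 − 2400·5.7 = 0 → R_y = 13680/18.2 = 751.648 ≈ 751.6 lb.
ΣF_y = 0: L_y + 751.648 − 2400 = 0 → L_y = 1648 lb.
ΣF_x = 0: no horizontal applied forces, so L_x = 0.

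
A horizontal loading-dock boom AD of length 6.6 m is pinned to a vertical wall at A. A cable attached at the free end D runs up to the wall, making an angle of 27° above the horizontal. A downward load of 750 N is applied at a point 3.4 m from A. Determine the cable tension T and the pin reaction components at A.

T = 851.0 N, A_x = 758.3 N, A_y = 363.6 N

ΣM about A: T·sin27°·6.6 − 750·3.4 = 0 → T = 2550/(6.6·0.45399) = 851.04 ≈ 851.0 N.
ΣF_x = 0: A_x − T·cos27° = 0 → A_x = 851.04 × 0.891007 = 758.3 N.
ΣF_y = 0: A_y + T·sin27° − 750 = 0 → A_y = 750 − 851.04 × 0.45399 = 363.6 N.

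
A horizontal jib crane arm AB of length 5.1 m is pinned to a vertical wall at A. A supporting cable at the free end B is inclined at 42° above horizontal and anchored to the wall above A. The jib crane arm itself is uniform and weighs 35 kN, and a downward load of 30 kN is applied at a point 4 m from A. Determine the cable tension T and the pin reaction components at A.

T = 61.32 kN, A_x = 45.57 kN, A_y = 23.97 kN

ΣM about A: T·sin42°·5.1 − 35·2.55 − 30·4 = 0 → T = 209.25/(5.1·0.669131) = 61.3175 ≈ 61.32 kN.
ΣF_x = 0: A_x − T·cos42° = 0 → A_x = 61.3175 × 0.743145 = 45.57 kN.
ΣF_y = 0: A_y + T·sin42° − 35 − 30 = 0 → A_y = 65 − 61.3175 × 0.669131 = 23.97 kN.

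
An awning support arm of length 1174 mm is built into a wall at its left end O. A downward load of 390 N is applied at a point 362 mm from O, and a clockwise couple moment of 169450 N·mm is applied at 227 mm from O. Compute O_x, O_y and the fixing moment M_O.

ΣF_x = 0: O_x = 0.
ΣF_y = 0: O_y − 390 = 0 → O_y = 390.0 N.
ΣM about O: M_O − 390·362 − 169450 = 0 → M_O = 310600 N·mm.

O_x = 0, O_y = 390.0 N, M_O = 310600 N·mm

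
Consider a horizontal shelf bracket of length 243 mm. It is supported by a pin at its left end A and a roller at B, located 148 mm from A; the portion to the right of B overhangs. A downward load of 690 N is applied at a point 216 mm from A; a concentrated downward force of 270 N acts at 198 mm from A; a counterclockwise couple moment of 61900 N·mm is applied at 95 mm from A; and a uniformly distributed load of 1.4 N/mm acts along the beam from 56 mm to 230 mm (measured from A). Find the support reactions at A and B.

A_x = 0, A_y = 18.23 N, B_y = 1185 N

Resultant of the distributed load: 1.4 × 174 = 243.6 N at 143 mm from A.
Taking moments about A: B_y·148 − 690·216 − 270·198 + 61900 − (1.4·174)·143 = 0 → B_y = 175434.8/148 = 1185.37 ≈ 1185 N.
ΣF_y = 0: A_y + 1185.37 − 690 − 270 − 1.4·174 = 0 → A_y = 18.23 N.
ΣF_x = 0: no horizontal applied forces, so A_x = 0.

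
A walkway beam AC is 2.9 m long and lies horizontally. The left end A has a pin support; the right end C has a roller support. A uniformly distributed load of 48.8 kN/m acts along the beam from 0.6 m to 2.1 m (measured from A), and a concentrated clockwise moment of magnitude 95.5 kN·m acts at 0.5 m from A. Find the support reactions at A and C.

Resultant of the distributed load: 48.8 × 1.5 = 73.2 kN at 1.35 m from A.
Taking moments about A: C_y·2.9 − (48.8·1.5)·1.35 − 95.5 = 0 → C_y = 194.32/2.9 = 67.0069 ≈ 67.01 kN.
ΣF_y = 0: A_y + 67.0069 − 48.8·1.5 = 0 → A_y = 6.193 kN.
ΣF_x = 0: no horizontal applied forces, so A_x = 0.

A_x = 0, A_y = 6.193 kN, C_y = 67.01 kN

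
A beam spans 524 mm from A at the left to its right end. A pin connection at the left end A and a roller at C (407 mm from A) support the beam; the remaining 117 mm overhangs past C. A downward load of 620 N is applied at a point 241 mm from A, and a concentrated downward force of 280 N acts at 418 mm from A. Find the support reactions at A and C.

Moments about A: C_y·407 − 620·241 − 280·418 = 0 → C_y = 266460/407 = 654.693 ≈ 654.7 N.
ΣF_y = 0: A_y + 654.693 − 620 − 280 = 0 → A_y = 245.3 N.
ΣF_x = 0: no horizontal applied forces, so A_x = 0.

A_x = 0, A_y = 245.3 N, C_y = 654.7 N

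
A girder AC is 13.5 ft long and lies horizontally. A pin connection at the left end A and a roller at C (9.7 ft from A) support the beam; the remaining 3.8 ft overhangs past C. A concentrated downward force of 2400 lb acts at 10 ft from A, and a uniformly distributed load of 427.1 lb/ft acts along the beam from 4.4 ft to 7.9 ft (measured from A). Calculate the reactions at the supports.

A_x = 0, A_y = 472.9 lb, C_y = 3422 lb

Resultant of the distributed load: 427.1 × 3.5 = 1494.85 lb at 6.15 ft from A.
Moments about A: C_y·9.7 − 2400·10 − (427.1·3.5)·6.15 = 0 → C_y = 33193.3275/9.7 = 3421.99 ≈ 3422 lb.
ΣF_y = 0: A_y + 3421.99 − 2400 − 427.1·3.5 = 0 → A_y = 472.9 lb.
ΣF_x = 0: no horizontal applied forces, so A_x = 0.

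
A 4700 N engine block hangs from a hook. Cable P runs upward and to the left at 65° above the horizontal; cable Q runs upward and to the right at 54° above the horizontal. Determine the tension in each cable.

T_P = 3159 N, T_Q = 2271 N

ΣF_x = 0: −T_P·cos65° + T_Q·cos54° = 0 → T_Q = 0.719001·T_P.
ΣF_y = 0: T_P·sin65° + T_Q·sin54° = 4700.
Substitute: T_P·(0.906308 + 0.719001·0.809017) = 4700 → T_P = 3158.62 ≈ 3159 N.
Then T_Q = 0.719001 × 3158.62 = 2271 N.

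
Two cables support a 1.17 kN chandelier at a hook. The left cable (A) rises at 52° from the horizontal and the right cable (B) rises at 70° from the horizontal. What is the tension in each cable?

ΣF_x = 0: −T_A·cos52° + T_B·cos70° = 0 → T_B = 1.80007·T_A.
ΣF_y = 0: T_A·sin52° + T_B·sin70° = 1.17.
Substitute: T_A·(0.788011 + 1.80007·0.939693) = 1.17 → T_A = 0.471865 ≈ 0.4719 kN.
Then T_B = 1.80007 × 0.471865 = 0.8494 kN.

T_A = 0.4719 kN, T_B = 0.8494 kN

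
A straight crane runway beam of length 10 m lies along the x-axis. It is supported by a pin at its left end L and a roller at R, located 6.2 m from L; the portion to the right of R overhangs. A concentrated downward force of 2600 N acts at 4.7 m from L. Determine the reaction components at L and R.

L_x = 0, L_y = 629.0 N, R_y = 1971 N

Taking moments about L: R_y·6.2 − 2600·4.7 = 0 → R_y = 12220/6.2 = 1970.97 ≈ 1971 N.
ΣF_y = 0: L_y + 1970.97 − 2600 = 0 → L_y = 629.0 N.
ΣF_x = 0: no horizontal applied forces, so L_x = 0.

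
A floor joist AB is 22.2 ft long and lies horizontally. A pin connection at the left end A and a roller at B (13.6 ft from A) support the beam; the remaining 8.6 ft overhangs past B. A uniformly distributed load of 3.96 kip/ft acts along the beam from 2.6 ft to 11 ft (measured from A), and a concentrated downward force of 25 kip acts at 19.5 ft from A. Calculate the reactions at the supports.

Resultant of the distributed load: 3.96 × 8.4 = 33.264 kip at 6.8 ft from A.
Taking moments about A: B_y·13.6 − (3.96·8.4)·6.8 − 25·19.5 = 0 → B_y = 713.6952/13.6 = 52.4776 ≈ 52.48 kip.
ΣF_y = 0: A_y + 52.4776 − 3.96·8.4 − 25 = 0 → A_y = 5.786 kip.
ΣF_x = 0: no horizontal applied forces, so A_x = 0.

A_x = 0, A_y = 5.786 kip, B_y = 52.48 kip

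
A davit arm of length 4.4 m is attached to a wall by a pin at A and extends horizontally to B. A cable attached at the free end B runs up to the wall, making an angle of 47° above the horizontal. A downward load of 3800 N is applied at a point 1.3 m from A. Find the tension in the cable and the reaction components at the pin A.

T = 1535 N, A_x = 1047 N, A_y = 2677 N

ΣM about A: T·sin47°·4.4 − 3800·1.3 = 0 → T = 4940/(4.4·0.731354) = 1535.14 ≈ 1535 N.
ΣF_x = 0: A_x − T·cos47° = 0 → A_x = 1535.14 × 0.681998 = 1047 N.
ΣF_y = 0: A_y + T·sin47° − 3800 = 0 → A_y = 3800 − 1535.14 × 0.731354 = 2677 N.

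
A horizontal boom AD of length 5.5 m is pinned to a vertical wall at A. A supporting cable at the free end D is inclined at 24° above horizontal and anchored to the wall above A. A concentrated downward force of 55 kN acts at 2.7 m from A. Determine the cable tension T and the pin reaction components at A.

T = 66.38 kN, A_x = 60.64 kN, A_y = 28.00 kN

ΣM about A: T·sin24°·5.5 − 55·2.7 = 0 → T = 148.5/(5.5·0.406737) = 66.382 ≈ 66.38 kN.
ΣF_x = 0: A_x − T·cos24° = 0 → A_x = 66.382 × 0.913545 = 60.64 kN.
ΣF_y = 0: A_y + T·sin24° − 55 = 0 → A_y = 55 − 66.382 × 0.406737 = 28.00 kN.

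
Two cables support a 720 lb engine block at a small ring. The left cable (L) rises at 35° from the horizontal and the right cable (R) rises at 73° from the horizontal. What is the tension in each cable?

ΣF_x = 0: −T_L·cos35° + T_R·cos73° = 0 → T_R = 2.80175·T_L.
ΣF_y = 0: T_L·sin35° + T_R·sin73° = 720.
Substitute: T_L·(0.573576 + 2.80175·0.956305) = 720 → T_L = 221.341 ≈ 221.3 lb.
Then T_R = 2.80175 × 221.341 = 620.1 lb.

T_L = 221.3 lb, T_R = 620.1 lb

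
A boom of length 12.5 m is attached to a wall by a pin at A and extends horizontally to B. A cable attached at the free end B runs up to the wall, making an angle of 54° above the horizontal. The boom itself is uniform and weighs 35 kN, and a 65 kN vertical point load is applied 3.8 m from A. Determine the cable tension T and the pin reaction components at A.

T = 46.06 kN, A_x = 27.07 kN, A_y = 62.74 kN

ΣM about A: T·sin54°·12.5 − 35·6.25 − 65·3.8 = 0 → T = 465.75/(12.5·0.809017) = 46.0559 ≈ 46.06 kN.
ΣF_x = 0: A_x − T·cos54° = 0 → A_x = 46.0559 × 0.587785 = 27.07 kN.
ΣF_y = 0: A_y + T·sin54° − 35 − 65 = 0 → A_y = 100 − 46.0559 × 0.809017 = 62.74 kN.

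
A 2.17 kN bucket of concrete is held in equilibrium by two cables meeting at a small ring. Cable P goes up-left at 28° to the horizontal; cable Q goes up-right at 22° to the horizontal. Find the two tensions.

ΣF_x = 0: −T_P·cos28° + T_Q·cos22° = 0 → T_Q = 0.95229·T_P.
ΣF_y = 0: T_P·sin28° + T_Q·sin22° = 2.17.
Substitute: T_P·(0.469472 + 0.95229·0.374607) = 2.17 → T_P = 2.62646 ≈ 2.626 kN.
Then T_Q = 0.95229 × 2.62646 = 2.501 kN.

T_P = 2.626 kN, T_Q = 2.501 kN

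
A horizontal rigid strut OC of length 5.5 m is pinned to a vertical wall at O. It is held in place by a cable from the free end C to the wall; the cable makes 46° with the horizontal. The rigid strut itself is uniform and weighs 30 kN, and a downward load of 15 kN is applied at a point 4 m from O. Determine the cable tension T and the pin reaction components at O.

ΣM about O: T·sin46°·5.5 − 30·2.75 − 15·4 = 0 → T = 142.5/(5.5·0.71934) = 36.0179 ≈ 36.02 kN.
ΣF_x = 0: O_x − T·cos46° = 0 → O_x = 36.0179 × 0.694658 = 25.02 kN.
ΣF_y = 0: O_y + T·sin46° − 30 − 15 = 0 → O_y = 45 − 36.0179 × 0.71934 = 19.09 kN.

T = 36.02 kN, O_x = 25.02 kN, O_y = 19.09 kN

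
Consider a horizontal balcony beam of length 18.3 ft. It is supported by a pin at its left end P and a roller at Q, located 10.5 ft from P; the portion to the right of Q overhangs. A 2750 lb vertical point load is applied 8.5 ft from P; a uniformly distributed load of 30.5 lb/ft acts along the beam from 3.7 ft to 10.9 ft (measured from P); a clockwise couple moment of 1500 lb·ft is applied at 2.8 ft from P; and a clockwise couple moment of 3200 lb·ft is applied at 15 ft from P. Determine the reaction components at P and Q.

P_x = 0, P_y = 143.1 lb, Q_y = 2826 lb

Resultant of the distributed load: 30.5 × 7.2 = 219.6 lb at 7.3 ft from P.
Taking moments about P: Q_y·10.5 − 2750·8.5 − (30.5·7.2)·7.3 − 1500 − 3200 = 0 → Q_y = 29678.08/10.5 = 2826.48 ≈ 2826 lb.
ΣF_y = 0: P_y + 2826.48 − 2750 − 30.5·7.2 = 0 → P_y = 143.1 lb.
ΣF_x = 0: no horizontal applied forces, so P_x = 0.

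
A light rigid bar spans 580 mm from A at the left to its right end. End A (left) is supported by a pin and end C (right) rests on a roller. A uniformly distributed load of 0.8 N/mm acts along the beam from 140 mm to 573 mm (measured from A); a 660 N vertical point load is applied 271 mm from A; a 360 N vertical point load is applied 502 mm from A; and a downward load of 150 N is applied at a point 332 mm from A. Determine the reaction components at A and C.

Resultant of the distributed load: 0.8 × 433 = 346.4 N at 356.5 mm from A.
ΣM about A: C_y·580 − (0.8·433)·356.5 − 660·271 − 360·502 − 150·332 = 0 → C_y = 532871.6/580 = 918.744 ≈ 918.7 N.
ΣF_y = 0: A_y + 918.744 − 0.8·433 − 660 − 360 − 150 = 0 → A_y = 597.7 N.
ΣF_x = 0: no horizontal applied forces, so A_x = 0.

A_x = 0, A_y = 597.7 N, C_y = 918.7 N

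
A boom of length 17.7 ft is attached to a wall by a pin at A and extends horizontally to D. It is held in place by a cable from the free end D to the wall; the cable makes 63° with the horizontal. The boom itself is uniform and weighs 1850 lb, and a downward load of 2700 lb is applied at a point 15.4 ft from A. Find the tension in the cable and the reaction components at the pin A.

ΣM about A: T·sin63°·17.7 − 1850·8.85 − 2700·15.4 = 0 → T = 57952.5/(17.7·0.891007) = 3674.67 ≈ 3675 lb.
ΣF_x = 0: A_x − T·cos63° = 0 → A_x = 3674.67 × 0.45399 = 1668 lb.
ΣF_y = 0: A_y + T·sin63° − 1850 − 2700 = 0 → A_y = 4550 − 3674.67 × 0.891007 = 1276 lb.

T = 3675 lb, A_x = 1668 lb, A_y = 1276 lb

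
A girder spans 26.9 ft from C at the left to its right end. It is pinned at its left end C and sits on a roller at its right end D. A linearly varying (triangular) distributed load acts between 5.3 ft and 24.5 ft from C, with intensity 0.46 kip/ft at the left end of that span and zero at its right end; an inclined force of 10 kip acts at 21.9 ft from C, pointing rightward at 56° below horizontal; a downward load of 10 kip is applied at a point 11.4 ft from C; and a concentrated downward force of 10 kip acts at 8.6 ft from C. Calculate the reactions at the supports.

C_x = -5.592 kip, C_y = 16.60 kip, D_y = 16.11 kip

Resultant of the triangular load: ½ × 0.46 × 19.2 = 4.416 kip, acting at 11.7 ft from C (one-third of the span from the peak).
Taking moments about C: D_y·26.9 − (½·0.46·19.2)·11.7 − 10·sin56°·21.9 − 10·11.4 − 10·8.6 = 0 → D_y = 433.226/26.9 = 16.1051 ≈ 16.11 kip.
ΣF_y = 0: C_y + 16.1051 − ½·0.46·19.2 − 10·sin56° − 10 − 10 = 0 → C_y = 16.60 kip.
ΣF_x = 0: C_x + 10·cos56° = 0 → C_x = -5.592 kip.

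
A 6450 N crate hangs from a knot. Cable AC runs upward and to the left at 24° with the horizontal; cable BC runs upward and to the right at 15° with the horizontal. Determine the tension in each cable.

ΣF_x = 0: −T_AC·cos24° + T_BC·cos15° = 0 → T_BC = 0.945772·T_AC.
ΣF_y = 0: T_AC·sin24° + T_BC·sin15° = 6450.
Substitute: T_AC·(0.406737 + 0.945772·0.258819) = 6450 → T_AC = 9899.91 ≈ 9900 N.
Then T_BC = 0.945772 × 9899.91 = 9363 N.

T_AC = 9900 N, T_BC = 9363 N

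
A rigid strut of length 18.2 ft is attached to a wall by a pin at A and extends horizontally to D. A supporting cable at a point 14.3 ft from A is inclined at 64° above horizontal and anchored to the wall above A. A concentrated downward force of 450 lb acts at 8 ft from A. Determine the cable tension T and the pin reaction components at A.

T = 280.1 lb, A_x = 122.8 lb, A_y = 198.3 lb

ΣM about A: T·sin64°·14.3 − 450·8 = 0 → T = 3600/(14.3·0.898794) = 280.096 ≈ 280.1 lb.
ΣF_x = 0: A_x − T·cos64° = 0 → A_x = 280.096 × 0.438371 = 122.8 lb.
ΣF_y = 0: A_y + T·sin64° − 450 = 0 → A_y = 450 − 280.096 × 0.898794 = 198.3 lb.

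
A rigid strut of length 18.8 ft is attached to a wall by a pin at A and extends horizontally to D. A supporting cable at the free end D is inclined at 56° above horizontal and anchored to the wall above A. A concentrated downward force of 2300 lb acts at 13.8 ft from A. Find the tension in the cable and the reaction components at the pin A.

T = 2036 lb, A_x = 1139 lb, A_y = 611.7 lb

ΣM about A: T·sin56°·18.8 − 2300·13.8 = 0 → T = 31740/(18.8·0.829038) = 2036.45 ≈ 2036 lb.
ΣF_x = 0: A_x − T·cos56° = 0 → A_x = 2036.45 × 0.559193 = 1139 lb.
ΣF_y = 0: A_y + T·sin56° − 2300 = 0 → A_y = 2300 − 2036.45 × 0.829038 = 611.7 lb.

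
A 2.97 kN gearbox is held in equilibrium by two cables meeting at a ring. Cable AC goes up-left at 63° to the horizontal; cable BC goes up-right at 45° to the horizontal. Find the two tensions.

T_AC = 2.208 kN, T_BC = 1.418 kN

ΣF_x = 0: −T_AC·cos63° + T_BC·cos45° = 0 → T_BC = 0.64204·T_AC.
ΣF_y = 0: T_AC·sin63° + T_BC·sin45° = 2.97.
Substitute: T_AC·(0.891007 + 0.64204·0.707107) = 2.97 → T_AC = 2.20818 ≈ 2.208 kN.
Then T_BC = 0.64204 × 2.20818 = 1.418 kN.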